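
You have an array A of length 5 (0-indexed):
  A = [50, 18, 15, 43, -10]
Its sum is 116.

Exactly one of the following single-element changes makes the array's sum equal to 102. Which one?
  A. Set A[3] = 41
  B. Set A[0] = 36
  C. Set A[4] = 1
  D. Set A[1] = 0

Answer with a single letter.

Answer: B

Derivation:
Option A: A[3] 43->41, delta=-2, new_sum=116+(-2)=114
Option B: A[0] 50->36, delta=-14, new_sum=116+(-14)=102 <-- matches target
Option C: A[4] -10->1, delta=11, new_sum=116+(11)=127
Option D: A[1] 18->0, delta=-18, new_sum=116+(-18)=98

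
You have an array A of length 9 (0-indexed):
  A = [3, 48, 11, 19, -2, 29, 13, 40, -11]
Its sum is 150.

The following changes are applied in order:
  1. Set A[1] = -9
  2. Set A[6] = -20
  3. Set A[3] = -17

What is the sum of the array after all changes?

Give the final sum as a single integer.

Initial sum: 150
Change 1: A[1] 48 -> -9, delta = -57, sum = 93
Change 2: A[6] 13 -> -20, delta = -33, sum = 60
Change 3: A[3] 19 -> -17, delta = -36, sum = 24

Answer: 24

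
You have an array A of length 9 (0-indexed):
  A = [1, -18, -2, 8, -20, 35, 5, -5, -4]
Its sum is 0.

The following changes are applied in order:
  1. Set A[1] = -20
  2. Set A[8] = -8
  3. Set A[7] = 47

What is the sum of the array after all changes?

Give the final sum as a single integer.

Answer: 46

Derivation:
Initial sum: 0
Change 1: A[1] -18 -> -20, delta = -2, sum = -2
Change 2: A[8] -4 -> -8, delta = -4, sum = -6
Change 3: A[7] -5 -> 47, delta = 52, sum = 46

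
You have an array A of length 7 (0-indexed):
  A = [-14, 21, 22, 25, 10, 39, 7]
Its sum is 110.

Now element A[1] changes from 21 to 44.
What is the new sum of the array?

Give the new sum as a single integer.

Old value at index 1: 21
New value at index 1: 44
Delta = 44 - 21 = 23
New sum = old_sum + delta = 110 + (23) = 133

Answer: 133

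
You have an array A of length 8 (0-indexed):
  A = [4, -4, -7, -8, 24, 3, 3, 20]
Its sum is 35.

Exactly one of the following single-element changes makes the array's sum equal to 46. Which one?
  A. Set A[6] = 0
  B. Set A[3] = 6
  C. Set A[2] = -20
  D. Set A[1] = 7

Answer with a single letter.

Answer: D

Derivation:
Option A: A[6] 3->0, delta=-3, new_sum=35+(-3)=32
Option B: A[3] -8->6, delta=14, new_sum=35+(14)=49
Option C: A[2] -7->-20, delta=-13, new_sum=35+(-13)=22
Option D: A[1] -4->7, delta=11, new_sum=35+(11)=46 <-- matches target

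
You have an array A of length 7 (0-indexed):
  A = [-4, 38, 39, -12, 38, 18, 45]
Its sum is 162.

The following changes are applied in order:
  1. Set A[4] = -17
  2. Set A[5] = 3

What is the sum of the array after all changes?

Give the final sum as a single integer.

Answer: 92

Derivation:
Initial sum: 162
Change 1: A[4] 38 -> -17, delta = -55, sum = 107
Change 2: A[5] 18 -> 3, delta = -15, sum = 92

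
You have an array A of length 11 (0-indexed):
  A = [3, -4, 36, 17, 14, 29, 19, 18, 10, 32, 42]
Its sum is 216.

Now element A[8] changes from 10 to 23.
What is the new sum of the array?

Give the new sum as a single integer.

Old value at index 8: 10
New value at index 8: 23
Delta = 23 - 10 = 13
New sum = old_sum + delta = 216 + (13) = 229

Answer: 229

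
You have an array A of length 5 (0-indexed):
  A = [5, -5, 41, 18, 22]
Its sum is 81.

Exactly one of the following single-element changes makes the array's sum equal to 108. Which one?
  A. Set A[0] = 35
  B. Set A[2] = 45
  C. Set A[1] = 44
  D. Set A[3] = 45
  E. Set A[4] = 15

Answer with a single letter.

Option A: A[0] 5->35, delta=30, new_sum=81+(30)=111
Option B: A[2] 41->45, delta=4, new_sum=81+(4)=85
Option C: A[1] -5->44, delta=49, new_sum=81+(49)=130
Option D: A[3] 18->45, delta=27, new_sum=81+(27)=108 <-- matches target
Option E: A[4] 22->15, delta=-7, new_sum=81+(-7)=74

Answer: D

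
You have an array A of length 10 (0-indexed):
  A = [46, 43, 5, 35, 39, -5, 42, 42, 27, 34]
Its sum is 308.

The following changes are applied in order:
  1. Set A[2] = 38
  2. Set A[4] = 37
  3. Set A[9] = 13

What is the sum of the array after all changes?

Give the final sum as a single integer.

Answer: 318

Derivation:
Initial sum: 308
Change 1: A[2] 5 -> 38, delta = 33, sum = 341
Change 2: A[4] 39 -> 37, delta = -2, sum = 339
Change 3: A[9] 34 -> 13, delta = -21, sum = 318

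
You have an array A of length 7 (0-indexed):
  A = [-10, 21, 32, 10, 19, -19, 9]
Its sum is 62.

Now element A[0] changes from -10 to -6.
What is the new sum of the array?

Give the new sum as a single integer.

Old value at index 0: -10
New value at index 0: -6
Delta = -6 - -10 = 4
New sum = old_sum + delta = 62 + (4) = 66

Answer: 66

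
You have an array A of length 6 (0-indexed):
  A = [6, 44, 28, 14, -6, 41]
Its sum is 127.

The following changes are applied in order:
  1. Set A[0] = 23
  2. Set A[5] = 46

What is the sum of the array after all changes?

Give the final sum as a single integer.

Initial sum: 127
Change 1: A[0] 6 -> 23, delta = 17, sum = 144
Change 2: A[5] 41 -> 46, delta = 5, sum = 149

Answer: 149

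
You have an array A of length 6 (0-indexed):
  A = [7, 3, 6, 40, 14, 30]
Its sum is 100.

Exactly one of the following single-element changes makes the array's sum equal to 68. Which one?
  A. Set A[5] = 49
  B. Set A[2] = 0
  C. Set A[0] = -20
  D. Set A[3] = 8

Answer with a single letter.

Answer: D

Derivation:
Option A: A[5] 30->49, delta=19, new_sum=100+(19)=119
Option B: A[2] 6->0, delta=-6, new_sum=100+(-6)=94
Option C: A[0] 7->-20, delta=-27, new_sum=100+(-27)=73
Option D: A[3] 40->8, delta=-32, new_sum=100+(-32)=68 <-- matches target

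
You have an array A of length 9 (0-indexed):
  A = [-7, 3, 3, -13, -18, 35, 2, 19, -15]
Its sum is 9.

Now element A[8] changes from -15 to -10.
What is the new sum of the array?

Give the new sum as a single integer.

Answer: 14

Derivation:
Old value at index 8: -15
New value at index 8: -10
Delta = -10 - -15 = 5
New sum = old_sum + delta = 9 + (5) = 14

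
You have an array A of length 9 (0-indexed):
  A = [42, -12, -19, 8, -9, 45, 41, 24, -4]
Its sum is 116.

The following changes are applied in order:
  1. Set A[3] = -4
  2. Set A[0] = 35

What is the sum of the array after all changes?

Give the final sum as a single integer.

Answer: 97

Derivation:
Initial sum: 116
Change 1: A[3] 8 -> -4, delta = -12, sum = 104
Change 2: A[0] 42 -> 35, delta = -7, sum = 97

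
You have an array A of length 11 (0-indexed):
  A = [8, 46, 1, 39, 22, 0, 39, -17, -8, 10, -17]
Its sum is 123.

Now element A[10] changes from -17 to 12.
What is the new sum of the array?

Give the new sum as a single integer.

Old value at index 10: -17
New value at index 10: 12
Delta = 12 - -17 = 29
New sum = old_sum + delta = 123 + (29) = 152

Answer: 152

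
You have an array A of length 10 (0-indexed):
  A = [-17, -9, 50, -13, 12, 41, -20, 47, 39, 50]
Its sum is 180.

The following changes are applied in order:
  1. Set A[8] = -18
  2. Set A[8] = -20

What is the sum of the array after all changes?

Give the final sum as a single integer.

Answer: 121

Derivation:
Initial sum: 180
Change 1: A[8] 39 -> -18, delta = -57, sum = 123
Change 2: A[8] -18 -> -20, delta = -2, sum = 121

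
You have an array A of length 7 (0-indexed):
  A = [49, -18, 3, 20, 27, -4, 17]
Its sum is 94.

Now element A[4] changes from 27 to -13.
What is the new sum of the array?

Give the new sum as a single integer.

Answer: 54

Derivation:
Old value at index 4: 27
New value at index 4: -13
Delta = -13 - 27 = -40
New sum = old_sum + delta = 94 + (-40) = 54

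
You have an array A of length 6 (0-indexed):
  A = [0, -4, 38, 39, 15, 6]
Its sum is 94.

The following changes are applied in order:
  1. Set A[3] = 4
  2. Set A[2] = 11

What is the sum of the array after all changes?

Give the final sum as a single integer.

Answer: 32

Derivation:
Initial sum: 94
Change 1: A[3] 39 -> 4, delta = -35, sum = 59
Change 2: A[2] 38 -> 11, delta = -27, sum = 32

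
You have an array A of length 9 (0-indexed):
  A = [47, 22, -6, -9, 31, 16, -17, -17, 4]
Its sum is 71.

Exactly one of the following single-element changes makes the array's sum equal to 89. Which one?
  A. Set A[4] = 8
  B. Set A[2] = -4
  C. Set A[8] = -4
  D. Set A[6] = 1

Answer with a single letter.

Answer: D

Derivation:
Option A: A[4] 31->8, delta=-23, new_sum=71+(-23)=48
Option B: A[2] -6->-4, delta=2, new_sum=71+(2)=73
Option C: A[8] 4->-4, delta=-8, new_sum=71+(-8)=63
Option D: A[6] -17->1, delta=18, new_sum=71+(18)=89 <-- matches target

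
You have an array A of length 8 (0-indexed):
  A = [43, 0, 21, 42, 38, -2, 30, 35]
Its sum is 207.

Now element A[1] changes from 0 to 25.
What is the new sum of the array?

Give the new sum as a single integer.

Old value at index 1: 0
New value at index 1: 25
Delta = 25 - 0 = 25
New sum = old_sum + delta = 207 + (25) = 232

Answer: 232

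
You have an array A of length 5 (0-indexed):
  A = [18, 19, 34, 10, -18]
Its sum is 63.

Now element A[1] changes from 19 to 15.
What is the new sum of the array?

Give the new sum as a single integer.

Old value at index 1: 19
New value at index 1: 15
Delta = 15 - 19 = -4
New sum = old_sum + delta = 63 + (-4) = 59

Answer: 59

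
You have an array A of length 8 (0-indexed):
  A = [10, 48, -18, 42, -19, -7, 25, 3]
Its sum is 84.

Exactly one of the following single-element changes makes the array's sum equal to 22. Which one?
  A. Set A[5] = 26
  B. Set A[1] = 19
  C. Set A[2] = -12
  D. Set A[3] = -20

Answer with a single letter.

Option A: A[5] -7->26, delta=33, new_sum=84+(33)=117
Option B: A[1] 48->19, delta=-29, new_sum=84+(-29)=55
Option C: A[2] -18->-12, delta=6, new_sum=84+(6)=90
Option D: A[3] 42->-20, delta=-62, new_sum=84+(-62)=22 <-- matches target

Answer: D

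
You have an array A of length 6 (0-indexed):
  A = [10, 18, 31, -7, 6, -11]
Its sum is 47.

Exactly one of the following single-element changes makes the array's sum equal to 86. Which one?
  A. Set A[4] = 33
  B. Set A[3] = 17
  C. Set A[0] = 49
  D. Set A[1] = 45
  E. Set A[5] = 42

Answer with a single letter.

Answer: C

Derivation:
Option A: A[4] 6->33, delta=27, new_sum=47+(27)=74
Option B: A[3] -7->17, delta=24, new_sum=47+(24)=71
Option C: A[0] 10->49, delta=39, new_sum=47+(39)=86 <-- matches target
Option D: A[1] 18->45, delta=27, new_sum=47+(27)=74
Option E: A[5] -11->42, delta=53, new_sum=47+(53)=100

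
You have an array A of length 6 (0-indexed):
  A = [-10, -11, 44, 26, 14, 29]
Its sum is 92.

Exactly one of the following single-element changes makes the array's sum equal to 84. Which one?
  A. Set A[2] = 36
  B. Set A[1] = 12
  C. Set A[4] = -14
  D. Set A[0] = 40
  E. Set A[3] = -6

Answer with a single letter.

Option A: A[2] 44->36, delta=-8, new_sum=92+(-8)=84 <-- matches target
Option B: A[1] -11->12, delta=23, new_sum=92+(23)=115
Option C: A[4] 14->-14, delta=-28, new_sum=92+(-28)=64
Option D: A[0] -10->40, delta=50, new_sum=92+(50)=142
Option E: A[3] 26->-6, delta=-32, new_sum=92+(-32)=60

Answer: A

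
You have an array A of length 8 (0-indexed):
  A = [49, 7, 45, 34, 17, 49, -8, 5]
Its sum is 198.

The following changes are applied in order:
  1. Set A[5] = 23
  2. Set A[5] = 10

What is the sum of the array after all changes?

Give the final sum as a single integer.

Answer: 159

Derivation:
Initial sum: 198
Change 1: A[5] 49 -> 23, delta = -26, sum = 172
Change 2: A[5] 23 -> 10, delta = -13, sum = 159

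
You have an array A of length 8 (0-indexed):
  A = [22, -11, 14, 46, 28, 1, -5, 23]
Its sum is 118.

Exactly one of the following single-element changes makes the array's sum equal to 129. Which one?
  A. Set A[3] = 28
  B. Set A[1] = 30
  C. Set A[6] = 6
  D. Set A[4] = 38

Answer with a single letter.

Answer: C

Derivation:
Option A: A[3] 46->28, delta=-18, new_sum=118+(-18)=100
Option B: A[1] -11->30, delta=41, new_sum=118+(41)=159
Option C: A[6] -5->6, delta=11, new_sum=118+(11)=129 <-- matches target
Option D: A[4] 28->38, delta=10, new_sum=118+(10)=128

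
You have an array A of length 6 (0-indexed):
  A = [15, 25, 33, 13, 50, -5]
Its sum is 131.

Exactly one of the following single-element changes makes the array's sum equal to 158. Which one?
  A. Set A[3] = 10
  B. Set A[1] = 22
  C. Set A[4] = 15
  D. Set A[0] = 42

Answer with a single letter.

Answer: D

Derivation:
Option A: A[3] 13->10, delta=-3, new_sum=131+(-3)=128
Option B: A[1] 25->22, delta=-3, new_sum=131+(-3)=128
Option C: A[4] 50->15, delta=-35, new_sum=131+(-35)=96
Option D: A[0] 15->42, delta=27, new_sum=131+(27)=158 <-- matches target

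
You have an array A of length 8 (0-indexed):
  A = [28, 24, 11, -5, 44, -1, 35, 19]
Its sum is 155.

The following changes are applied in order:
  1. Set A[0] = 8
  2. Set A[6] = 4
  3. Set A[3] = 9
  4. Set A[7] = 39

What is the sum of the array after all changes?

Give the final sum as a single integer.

Answer: 138

Derivation:
Initial sum: 155
Change 1: A[0] 28 -> 8, delta = -20, sum = 135
Change 2: A[6] 35 -> 4, delta = -31, sum = 104
Change 3: A[3] -5 -> 9, delta = 14, sum = 118
Change 4: A[7] 19 -> 39, delta = 20, sum = 138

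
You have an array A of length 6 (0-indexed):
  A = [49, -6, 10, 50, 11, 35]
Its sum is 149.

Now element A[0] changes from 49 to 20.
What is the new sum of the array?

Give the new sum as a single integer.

Old value at index 0: 49
New value at index 0: 20
Delta = 20 - 49 = -29
New sum = old_sum + delta = 149 + (-29) = 120

Answer: 120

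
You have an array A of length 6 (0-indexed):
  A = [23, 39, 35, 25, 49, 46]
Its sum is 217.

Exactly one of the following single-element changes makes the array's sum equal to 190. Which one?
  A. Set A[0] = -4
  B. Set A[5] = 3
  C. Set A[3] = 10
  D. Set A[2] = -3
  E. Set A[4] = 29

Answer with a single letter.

Answer: A

Derivation:
Option A: A[0] 23->-4, delta=-27, new_sum=217+(-27)=190 <-- matches target
Option B: A[5] 46->3, delta=-43, new_sum=217+(-43)=174
Option C: A[3] 25->10, delta=-15, new_sum=217+(-15)=202
Option D: A[2] 35->-3, delta=-38, new_sum=217+(-38)=179
Option E: A[4] 49->29, delta=-20, new_sum=217+(-20)=197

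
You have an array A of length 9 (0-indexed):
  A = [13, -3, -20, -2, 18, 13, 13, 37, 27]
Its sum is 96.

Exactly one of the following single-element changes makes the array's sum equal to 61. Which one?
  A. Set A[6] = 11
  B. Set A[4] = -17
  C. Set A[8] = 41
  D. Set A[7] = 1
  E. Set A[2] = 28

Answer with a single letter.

Answer: B

Derivation:
Option A: A[6] 13->11, delta=-2, new_sum=96+(-2)=94
Option B: A[4] 18->-17, delta=-35, new_sum=96+(-35)=61 <-- matches target
Option C: A[8] 27->41, delta=14, new_sum=96+(14)=110
Option D: A[7] 37->1, delta=-36, new_sum=96+(-36)=60
Option E: A[2] -20->28, delta=48, new_sum=96+(48)=144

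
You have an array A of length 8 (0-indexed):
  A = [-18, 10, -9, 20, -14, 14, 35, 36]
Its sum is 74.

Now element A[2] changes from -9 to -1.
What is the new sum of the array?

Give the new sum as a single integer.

Old value at index 2: -9
New value at index 2: -1
Delta = -1 - -9 = 8
New sum = old_sum + delta = 74 + (8) = 82

Answer: 82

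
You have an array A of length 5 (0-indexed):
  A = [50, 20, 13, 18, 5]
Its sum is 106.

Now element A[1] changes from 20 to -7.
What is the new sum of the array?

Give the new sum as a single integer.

Answer: 79

Derivation:
Old value at index 1: 20
New value at index 1: -7
Delta = -7 - 20 = -27
New sum = old_sum + delta = 106 + (-27) = 79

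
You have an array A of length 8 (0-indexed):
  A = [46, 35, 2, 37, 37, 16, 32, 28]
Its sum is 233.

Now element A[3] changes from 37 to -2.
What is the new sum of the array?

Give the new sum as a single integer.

Answer: 194

Derivation:
Old value at index 3: 37
New value at index 3: -2
Delta = -2 - 37 = -39
New sum = old_sum + delta = 233 + (-39) = 194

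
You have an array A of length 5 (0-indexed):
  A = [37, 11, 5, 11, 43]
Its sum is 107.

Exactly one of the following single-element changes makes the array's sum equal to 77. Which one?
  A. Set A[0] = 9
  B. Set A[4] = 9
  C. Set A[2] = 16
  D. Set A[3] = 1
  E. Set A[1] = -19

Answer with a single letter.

Option A: A[0] 37->9, delta=-28, new_sum=107+(-28)=79
Option B: A[4] 43->9, delta=-34, new_sum=107+(-34)=73
Option C: A[2] 5->16, delta=11, new_sum=107+(11)=118
Option D: A[3] 11->1, delta=-10, new_sum=107+(-10)=97
Option E: A[1] 11->-19, delta=-30, new_sum=107+(-30)=77 <-- matches target

Answer: E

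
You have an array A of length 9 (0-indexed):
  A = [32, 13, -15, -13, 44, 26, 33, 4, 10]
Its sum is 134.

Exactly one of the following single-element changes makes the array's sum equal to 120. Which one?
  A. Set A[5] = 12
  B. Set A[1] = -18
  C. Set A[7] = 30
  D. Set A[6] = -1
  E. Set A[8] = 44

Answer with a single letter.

Option A: A[5] 26->12, delta=-14, new_sum=134+(-14)=120 <-- matches target
Option B: A[1] 13->-18, delta=-31, new_sum=134+(-31)=103
Option C: A[7] 4->30, delta=26, new_sum=134+(26)=160
Option D: A[6] 33->-1, delta=-34, new_sum=134+(-34)=100
Option E: A[8] 10->44, delta=34, new_sum=134+(34)=168

Answer: A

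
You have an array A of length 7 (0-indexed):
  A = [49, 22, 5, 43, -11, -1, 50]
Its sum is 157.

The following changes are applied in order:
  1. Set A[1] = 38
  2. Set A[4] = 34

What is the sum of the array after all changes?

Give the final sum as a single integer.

Initial sum: 157
Change 1: A[1] 22 -> 38, delta = 16, sum = 173
Change 2: A[4] -11 -> 34, delta = 45, sum = 218

Answer: 218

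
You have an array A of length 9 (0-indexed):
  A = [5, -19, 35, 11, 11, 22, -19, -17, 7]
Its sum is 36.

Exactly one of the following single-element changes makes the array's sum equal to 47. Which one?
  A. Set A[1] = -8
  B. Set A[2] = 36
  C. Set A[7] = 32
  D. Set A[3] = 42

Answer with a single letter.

Answer: A

Derivation:
Option A: A[1] -19->-8, delta=11, new_sum=36+(11)=47 <-- matches target
Option B: A[2] 35->36, delta=1, new_sum=36+(1)=37
Option C: A[7] -17->32, delta=49, new_sum=36+(49)=85
Option D: A[3] 11->42, delta=31, new_sum=36+(31)=67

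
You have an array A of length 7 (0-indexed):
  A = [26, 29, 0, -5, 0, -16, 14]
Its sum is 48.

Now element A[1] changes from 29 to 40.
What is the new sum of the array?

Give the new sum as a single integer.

Old value at index 1: 29
New value at index 1: 40
Delta = 40 - 29 = 11
New sum = old_sum + delta = 48 + (11) = 59

Answer: 59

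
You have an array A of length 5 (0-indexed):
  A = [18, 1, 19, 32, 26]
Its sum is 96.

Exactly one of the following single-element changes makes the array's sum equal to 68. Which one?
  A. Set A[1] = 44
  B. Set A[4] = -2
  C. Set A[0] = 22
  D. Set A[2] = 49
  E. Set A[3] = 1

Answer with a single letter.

Answer: B

Derivation:
Option A: A[1] 1->44, delta=43, new_sum=96+(43)=139
Option B: A[4] 26->-2, delta=-28, new_sum=96+(-28)=68 <-- matches target
Option C: A[0] 18->22, delta=4, new_sum=96+(4)=100
Option D: A[2] 19->49, delta=30, new_sum=96+(30)=126
Option E: A[3] 32->1, delta=-31, new_sum=96+(-31)=65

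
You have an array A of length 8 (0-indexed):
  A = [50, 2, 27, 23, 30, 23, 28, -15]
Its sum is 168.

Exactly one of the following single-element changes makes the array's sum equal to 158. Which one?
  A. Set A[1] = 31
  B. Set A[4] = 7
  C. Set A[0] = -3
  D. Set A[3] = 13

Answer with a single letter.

Option A: A[1] 2->31, delta=29, new_sum=168+(29)=197
Option B: A[4] 30->7, delta=-23, new_sum=168+(-23)=145
Option C: A[0] 50->-3, delta=-53, new_sum=168+(-53)=115
Option D: A[3] 23->13, delta=-10, new_sum=168+(-10)=158 <-- matches target

Answer: D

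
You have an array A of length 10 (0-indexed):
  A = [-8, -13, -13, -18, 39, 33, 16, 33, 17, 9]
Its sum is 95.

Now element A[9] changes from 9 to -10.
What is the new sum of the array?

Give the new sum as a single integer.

Old value at index 9: 9
New value at index 9: -10
Delta = -10 - 9 = -19
New sum = old_sum + delta = 95 + (-19) = 76

Answer: 76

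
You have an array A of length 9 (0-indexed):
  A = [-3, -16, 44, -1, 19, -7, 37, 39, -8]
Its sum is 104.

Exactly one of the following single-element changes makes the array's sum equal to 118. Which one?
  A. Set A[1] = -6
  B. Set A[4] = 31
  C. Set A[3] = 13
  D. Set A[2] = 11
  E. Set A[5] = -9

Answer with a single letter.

Option A: A[1] -16->-6, delta=10, new_sum=104+(10)=114
Option B: A[4] 19->31, delta=12, new_sum=104+(12)=116
Option C: A[3] -1->13, delta=14, new_sum=104+(14)=118 <-- matches target
Option D: A[2] 44->11, delta=-33, new_sum=104+(-33)=71
Option E: A[5] -7->-9, delta=-2, new_sum=104+(-2)=102

Answer: C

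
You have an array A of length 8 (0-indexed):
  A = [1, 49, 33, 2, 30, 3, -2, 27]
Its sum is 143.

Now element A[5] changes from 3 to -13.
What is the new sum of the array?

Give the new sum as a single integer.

Answer: 127

Derivation:
Old value at index 5: 3
New value at index 5: -13
Delta = -13 - 3 = -16
New sum = old_sum + delta = 143 + (-16) = 127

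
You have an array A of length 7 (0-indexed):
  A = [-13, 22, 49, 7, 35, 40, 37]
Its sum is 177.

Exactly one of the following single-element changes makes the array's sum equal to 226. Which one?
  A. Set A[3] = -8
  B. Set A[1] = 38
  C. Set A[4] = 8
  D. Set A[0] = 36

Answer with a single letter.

Option A: A[3] 7->-8, delta=-15, new_sum=177+(-15)=162
Option B: A[1] 22->38, delta=16, new_sum=177+(16)=193
Option C: A[4] 35->8, delta=-27, new_sum=177+(-27)=150
Option D: A[0] -13->36, delta=49, new_sum=177+(49)=226 <-- matches target

Answer: D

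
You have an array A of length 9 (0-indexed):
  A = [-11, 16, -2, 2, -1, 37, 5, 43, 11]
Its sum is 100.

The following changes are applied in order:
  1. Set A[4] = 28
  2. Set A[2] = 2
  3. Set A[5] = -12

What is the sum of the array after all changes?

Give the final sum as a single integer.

Initial sum: 100
Change 1: A[4] -1 -> 28, delta = 29, sum = 129
Change 2: A[2] -2 -> 2, delta = 4, sum = 133
Change 3: A[5] 37 -> -12, delta = -49, sum = 84

Answer: 84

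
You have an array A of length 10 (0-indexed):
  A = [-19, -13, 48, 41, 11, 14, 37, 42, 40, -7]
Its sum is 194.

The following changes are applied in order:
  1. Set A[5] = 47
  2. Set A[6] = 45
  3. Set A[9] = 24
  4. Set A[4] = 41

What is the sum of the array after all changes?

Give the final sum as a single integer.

Answer: 296

Derivation:
Initial sum: 194
Change 1: A[5] 14 -> 47, delta = 33, sum = 227
Change 2: A[6] 37 -> 45, delta = 8, sum = 235
Change 3: A[9] -7 -> 24, delta = 31, sum = 266
Change 4: A[4] 11 -> 41, delta = 30, sum = 296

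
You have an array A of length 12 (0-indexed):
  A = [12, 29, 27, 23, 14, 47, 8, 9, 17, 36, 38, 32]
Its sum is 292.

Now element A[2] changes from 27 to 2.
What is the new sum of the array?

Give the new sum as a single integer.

Old value at index 2: 27
New value at index 2: 2
Delta = 2 - 27 = -25
New sum = old_sum + delta = 292 + (-25) = 267

Answer: 267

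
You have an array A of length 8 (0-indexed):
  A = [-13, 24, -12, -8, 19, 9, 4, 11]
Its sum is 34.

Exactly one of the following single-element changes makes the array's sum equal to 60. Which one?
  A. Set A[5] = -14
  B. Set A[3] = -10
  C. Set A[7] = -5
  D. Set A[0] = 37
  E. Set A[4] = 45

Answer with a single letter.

Answer: E

Derivation:
Option A: A[5] 9->-14, delta=-23, new_sum=34+(-23)=11
Option B: A[3] -8->-10, delta=-2, new_sum=34+(-2)=32
Option C: A[7] 11->-5, delta=-16, new_sum=34+(-16)=18
Option D: A[0] -13->37, delta=50, new_sum=34+(50)=84
Option E: A[4] 19->45, delta=26, new_sum=34+(26)=60 <-- matches target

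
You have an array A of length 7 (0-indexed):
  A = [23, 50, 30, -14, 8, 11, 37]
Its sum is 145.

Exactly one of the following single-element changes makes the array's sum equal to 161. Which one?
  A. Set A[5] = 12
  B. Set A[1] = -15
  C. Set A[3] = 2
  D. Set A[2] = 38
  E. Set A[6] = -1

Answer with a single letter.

Answer: C

Derivation:
Option A: A[5] 11->12, delta=1, new_sum=145+(1)=146
Option B: A[1] 50->-15, delta=-65, new_sum=145+(-65)=80
Option C: A[3] -14->2, delta=16, new_sum=145+(16)=161 <-- matches target
Option D: A[2] 30->38, delta=8, new_sum=145+(8)=153
Option E: A[6] 37->-1, delta=-38, new_sum=145+(-38)=107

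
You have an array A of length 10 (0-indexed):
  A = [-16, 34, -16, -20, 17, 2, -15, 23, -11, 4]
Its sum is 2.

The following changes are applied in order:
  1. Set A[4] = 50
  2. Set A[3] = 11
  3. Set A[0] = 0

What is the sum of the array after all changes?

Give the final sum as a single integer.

Answer: 82

Derivation:
Initial sum: 2
Change 1: A[4] 17 -> 50, delta = 33, sum = 35
Change 2: A[3] -20 -> 11, delta = 31, sum = 66
Change 3: A[0] -16 -> 0, delta = 16, sum = 82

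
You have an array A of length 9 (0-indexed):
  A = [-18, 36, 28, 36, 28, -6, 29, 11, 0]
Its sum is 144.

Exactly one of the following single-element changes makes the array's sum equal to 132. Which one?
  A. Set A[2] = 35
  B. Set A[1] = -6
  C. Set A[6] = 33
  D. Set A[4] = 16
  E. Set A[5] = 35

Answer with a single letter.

Answer: D

Derivation:
Option A: A[2] 28->35, delta=7, new_sum=144+(7)=151
Option B: A[1] 36->-6, delta=-42, new_sum=144+(-42)=102
Option C: A[6] 29->33, delta=4, new_sum=144+(4)=148
Option D: A[4] 28->16, delta=-12, new_sum=144+(-12)=132 <-- matches target
Option E: A[5] -6->35, delta=41, new_sum=144+(41)=185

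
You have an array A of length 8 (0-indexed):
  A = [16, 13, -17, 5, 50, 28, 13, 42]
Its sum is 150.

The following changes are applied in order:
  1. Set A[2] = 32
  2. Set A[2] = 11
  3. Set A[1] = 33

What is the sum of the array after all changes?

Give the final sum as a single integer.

Answer: 198

Derivation:
Initial sum: 150
Change 1: A[2] -17 -> 32, delta = 49, sum = 199
Change 2: A[2] 32 -> 11, delta = -21, sum = 178
Change 3: A[1] 13 -> 33, delta = 20, sum = 198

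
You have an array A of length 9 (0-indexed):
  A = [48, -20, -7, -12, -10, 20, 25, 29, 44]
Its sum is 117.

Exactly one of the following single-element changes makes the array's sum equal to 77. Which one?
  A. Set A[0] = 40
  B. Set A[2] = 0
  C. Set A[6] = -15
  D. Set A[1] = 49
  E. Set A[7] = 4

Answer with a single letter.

Option A: A[0] 48->40, delta=-8, new_sum=117+(-8)=109
Option B: A[2] -7->0, delta=7, new_sum=117+(7)=124
Option C: A[6] 25->-15, delta=-40, new_sum=117+(-40)=77 <-- matches target
Option D: A[1] -20->49, delta=69, new_sum=117+(69)=186
Option E: A[7] 29->4, delta=-25, new_sum=117+(-25)=92

Answer: C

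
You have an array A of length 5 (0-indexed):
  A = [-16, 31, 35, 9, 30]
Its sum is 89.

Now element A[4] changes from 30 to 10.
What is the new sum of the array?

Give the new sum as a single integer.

Answer: 69

Derivation:
Old value at index 4: 30
New value at index 4: 10
Delta = 10 - 30 = -20
New sum = old_sum + delta = 89 + (-20) = 69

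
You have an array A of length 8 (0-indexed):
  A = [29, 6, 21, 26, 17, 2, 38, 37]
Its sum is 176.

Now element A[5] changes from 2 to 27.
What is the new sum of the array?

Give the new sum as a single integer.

Old value at index 5: 2
New value at index 5: 27
Delta = 27 - 2 = 25
New sum = old_sum + delta = 176 + (25) = 201

Answer: 201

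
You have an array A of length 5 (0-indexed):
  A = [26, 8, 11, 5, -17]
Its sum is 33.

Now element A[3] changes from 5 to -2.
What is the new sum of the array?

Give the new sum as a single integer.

Old value at index 3: 5
New value at index 3: -2
Delta = -2 - 5 = -7
New sum = old_sum + delta = 33 + (-7) = 26

Answer: 26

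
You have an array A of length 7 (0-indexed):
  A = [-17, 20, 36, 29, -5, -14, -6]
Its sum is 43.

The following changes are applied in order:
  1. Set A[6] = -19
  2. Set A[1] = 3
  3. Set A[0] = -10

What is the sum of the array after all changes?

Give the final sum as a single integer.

Initial sum: 43
Change 1: A[6] -6 -> -19, delta = -13, sum = 30
Change 2: A[1] 20 -> 3, delta = -17, sum = 13
Change 3: A[0] -17 -> -10, delta = 7, sum = 20

Answer: 20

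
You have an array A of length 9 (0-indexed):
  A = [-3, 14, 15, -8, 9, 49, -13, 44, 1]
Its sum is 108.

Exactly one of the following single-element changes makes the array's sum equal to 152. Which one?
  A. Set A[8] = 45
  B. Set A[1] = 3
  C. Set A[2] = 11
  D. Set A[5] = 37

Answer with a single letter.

Answer: A

Derivation:
Option A: A[8] 1->45, delta=44, new_sum=108+(44)=152 <-- matches target
Option B: A[1] 14->3, delta=-11, new_sum=108+(-11)=97
Option C: A[2] 15->11, delta=-4, new_sum=108+(-4)=104
Option D: A[5] 49->37, delta=-12, new_sum=108+(-12)=96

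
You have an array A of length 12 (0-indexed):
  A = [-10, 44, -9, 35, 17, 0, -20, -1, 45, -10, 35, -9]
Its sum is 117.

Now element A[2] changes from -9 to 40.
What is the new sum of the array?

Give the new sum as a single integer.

Old value at index 2: -9
New value at index 2: 40
Delta = 40 - -9 = 49
New sum = old_sum + delta = 117 + (49) = 166

Answer: 166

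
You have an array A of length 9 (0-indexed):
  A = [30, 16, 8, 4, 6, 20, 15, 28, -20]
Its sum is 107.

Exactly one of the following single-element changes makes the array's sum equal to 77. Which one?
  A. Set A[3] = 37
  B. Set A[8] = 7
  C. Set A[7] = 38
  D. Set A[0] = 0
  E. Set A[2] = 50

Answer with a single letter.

Option A: A[3] 4->37, delta=33, new_sum=107+(33)=140
Option B: A[8] -20->7, delta=27, new_sum=107+(27)=134
Option C: A[7] 28->38, delta=10, new_sum=107+(10)=117
Option D: A[0] 30->0, delta=-30, new_sum=107+(-30)=77 <-- matches target
Option E: A[2] 8->50, delta=42, new_sum=107+(42)=149

Answer: D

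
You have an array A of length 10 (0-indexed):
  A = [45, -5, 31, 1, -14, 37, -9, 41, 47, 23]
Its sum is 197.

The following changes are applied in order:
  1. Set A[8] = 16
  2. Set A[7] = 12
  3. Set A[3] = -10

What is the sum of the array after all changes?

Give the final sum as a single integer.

Initial sum: 197
Change 1: A[8] 47 -> 16, delta = -31, sum = 166
Change 2: A[7] 41 -> 12, delta = -29, sum = 137
Change 3: A[3] 1 -> -10, delta = -11, sum = 126

Answer: 126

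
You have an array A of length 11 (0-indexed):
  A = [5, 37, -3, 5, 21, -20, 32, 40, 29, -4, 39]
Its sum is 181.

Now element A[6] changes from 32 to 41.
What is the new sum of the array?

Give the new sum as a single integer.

Answer: 190

Derivation:
Old value at index 6: 32
New value at index 6: 41
Delta = 41 - 32 = 9
New sum = old_sum + delta = 181 + (9) = 190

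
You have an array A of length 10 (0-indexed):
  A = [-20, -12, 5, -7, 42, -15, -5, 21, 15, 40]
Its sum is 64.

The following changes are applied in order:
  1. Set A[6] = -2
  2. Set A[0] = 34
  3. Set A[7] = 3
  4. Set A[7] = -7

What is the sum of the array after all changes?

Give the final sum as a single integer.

Answer: 93

Derivation:
Initial sum: 64
Change 1: A[6] -5 -> -2, delta = 3, sum = 67
Change 2: A[0] -20 -> 34, delta = 54, sum = 121
Change 3: A[7] 21 -> 3, delta = -18, sum = 103
Change 4: A[7] 3 -> -7, delta = -10, sum = 93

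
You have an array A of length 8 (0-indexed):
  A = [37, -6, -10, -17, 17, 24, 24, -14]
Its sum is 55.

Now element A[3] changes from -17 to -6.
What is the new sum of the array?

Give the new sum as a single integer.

Old value at index 3: -17
New value at index 3: -6
Delta = -6 - -17 = 11
New sum = old_sum + delta = 55 + (11) = 66

Answer: 66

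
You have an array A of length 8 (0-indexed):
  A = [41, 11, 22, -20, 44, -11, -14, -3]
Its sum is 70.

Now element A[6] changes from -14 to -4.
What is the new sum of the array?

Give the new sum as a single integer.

Answer: 80

Derivation:
Old value at index 6: -14
New value at index 6: -4
Delta = -4 - -14 = 10
New sum = old_sum + delta = 70 + (10) = 80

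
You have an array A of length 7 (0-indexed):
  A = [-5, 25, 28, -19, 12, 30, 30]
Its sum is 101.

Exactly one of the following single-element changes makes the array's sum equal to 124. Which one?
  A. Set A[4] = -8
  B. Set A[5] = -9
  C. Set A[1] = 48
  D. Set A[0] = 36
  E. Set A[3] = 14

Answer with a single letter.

Answer: C

Derivation:
Option A: A[4] 12->-8, delta=-20, new_sum=101+(-20)=81
Option B: A[5] 30->-9, delta=-39, new_sum=101+(-39)=62
Option C: A[1] 25->48, delta=23, new_sum=101+(23)=124 <-- matches target
Option D: A[0] -5->36, delta=41, new_sum=101+(41)=142
Option E: A[3] -19->14, delta=33, new_sum=101+(33)=134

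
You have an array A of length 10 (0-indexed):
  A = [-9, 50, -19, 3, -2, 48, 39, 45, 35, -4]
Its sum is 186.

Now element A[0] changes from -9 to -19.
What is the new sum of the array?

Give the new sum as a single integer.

Answer: 176

Derivation:
Old value at index 0: -9
New value at index 0: -19
Delta = -19 - -9 = -10
New sum = old_sum + delta = 186 + (-10) = 176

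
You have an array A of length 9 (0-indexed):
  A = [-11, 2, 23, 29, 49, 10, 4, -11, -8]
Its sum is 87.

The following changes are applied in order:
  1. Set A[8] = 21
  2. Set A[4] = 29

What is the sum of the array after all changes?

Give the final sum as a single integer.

Answer: 96

Derivation:
Initial sum: 87
Change 1: A[8] -8 -> 21, delta = 29, sum = 116
Change 2: A[4] 49 -> 29, delta = -20, sum = 96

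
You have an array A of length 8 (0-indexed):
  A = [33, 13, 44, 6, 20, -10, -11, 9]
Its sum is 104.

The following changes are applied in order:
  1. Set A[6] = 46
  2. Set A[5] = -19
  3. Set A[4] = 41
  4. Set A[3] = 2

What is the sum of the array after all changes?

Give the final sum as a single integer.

Answer: 169

Derivation:
Initial sum: 104
Change 1: A[6] -11 -> 46, delta = 57, sum = 161
Change 2: A[5] -10 -> -19, delta = -9, sum = 152
Change 3: A[4] 20 -> 41, delta = 21, sum = 173
Change 4: A[3] 6 -> 2, delta = -4, sum = 169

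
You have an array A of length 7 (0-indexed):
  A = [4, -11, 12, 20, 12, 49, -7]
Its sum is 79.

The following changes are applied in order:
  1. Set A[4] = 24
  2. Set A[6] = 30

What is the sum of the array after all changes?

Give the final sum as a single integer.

Answer: 128

Derivation:
Initial sum: 79
Change 1: A[4] 12 -> 24, delta = 12, sum = 91
Change 2: A[6] -7 -> 30, delta = 37, sum = 128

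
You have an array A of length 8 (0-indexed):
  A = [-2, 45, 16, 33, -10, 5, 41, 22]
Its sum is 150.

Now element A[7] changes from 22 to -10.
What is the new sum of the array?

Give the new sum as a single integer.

Answer: 118

Derivation:
Old value at index 7: 22
New value at index 7: -10
Delta = -10 - 22 = -32
New sum = old_sum + delta = 150 + (-32) = 118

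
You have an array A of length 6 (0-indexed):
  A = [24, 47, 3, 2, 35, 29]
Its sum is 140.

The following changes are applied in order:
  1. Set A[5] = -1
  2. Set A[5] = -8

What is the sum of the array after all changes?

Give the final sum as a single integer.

Initial sum: 140
Change 1: A[5] 29 -> -1, delta = -30, sum = 110
Change 2: A[5] -1 -> -8, delta = -7, sum = 103

Answer: 103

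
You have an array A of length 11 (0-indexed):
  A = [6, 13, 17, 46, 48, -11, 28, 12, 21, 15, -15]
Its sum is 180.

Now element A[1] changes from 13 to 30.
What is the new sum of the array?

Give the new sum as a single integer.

Answer: 197

Derivation:
Old value at index 1: 13
New value at index 1: 30
Delta = 30 - 13 = 17
New sum = old_sum + delta = 180 + (17) = 197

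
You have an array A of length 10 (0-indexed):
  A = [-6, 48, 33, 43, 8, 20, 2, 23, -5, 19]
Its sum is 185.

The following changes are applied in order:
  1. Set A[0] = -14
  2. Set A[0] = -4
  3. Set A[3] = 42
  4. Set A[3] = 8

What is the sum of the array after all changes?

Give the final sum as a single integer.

Initial sum: 185
Change 1: A[0] -6 -> -14, delta = -8, sum = 177
Change 2: A[0] -14 -> -4, delta = 10, sum = 187
Change 3: A[3] 43 -> 42, delta = -1, sum = 186
Change 4: A[3] 42 -> 8, delta = -34, sum = 152

Answer: 152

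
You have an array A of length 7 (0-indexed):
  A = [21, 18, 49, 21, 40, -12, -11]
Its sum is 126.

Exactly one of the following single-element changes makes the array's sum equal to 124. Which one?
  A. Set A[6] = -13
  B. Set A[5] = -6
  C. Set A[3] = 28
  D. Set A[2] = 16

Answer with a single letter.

Option A: A[6] -11->-13, delta=-2, new_sum=126+(-2)=124 <-- matches target
Option B: A[5] -12->-6, delta=6, new_sum=126+(6)=132
Option C: A[3] 21->28, delta=7, new_sum=126+(7)=133
Option D: A[2] 49->16, delta=-33, new_sum=126+(-33)=93

Answer: A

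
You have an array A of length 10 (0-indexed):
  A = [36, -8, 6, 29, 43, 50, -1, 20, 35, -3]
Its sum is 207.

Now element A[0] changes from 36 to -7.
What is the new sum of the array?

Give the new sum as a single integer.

Answer: 164

Derivation:
Old value at index 0: 36
New value at index 0: -7
Delta = -7 - 36 = -43
New sum = old_sum + delta = 207 + (-43) = 164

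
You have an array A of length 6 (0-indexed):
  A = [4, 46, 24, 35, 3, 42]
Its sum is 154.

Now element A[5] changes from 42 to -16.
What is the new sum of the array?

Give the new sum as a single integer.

Old value at index 5: 42
New value at index 5: -16
Delta = -16 - 42 = -58
New sum = old_sum + delta = 154 + (-58) = 96

Answer: 96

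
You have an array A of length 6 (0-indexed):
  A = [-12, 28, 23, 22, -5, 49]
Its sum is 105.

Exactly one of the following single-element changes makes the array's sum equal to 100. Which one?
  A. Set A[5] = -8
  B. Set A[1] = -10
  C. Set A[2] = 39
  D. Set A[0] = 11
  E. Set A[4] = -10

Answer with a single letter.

Answer: E

Derivation:
Option A: A[5] 49->-8, delta=-57, new_sum=105+(-57)=48
Option B: A[1] 28->-10, delta=-38, new_sum=105+(-38)=67
Option C: A[2] 23->39, delta=16, new_sum=105+(16)=121
Option D: A[0] -12->11, delta=23, new_sum=105+(23)=128
Option E: A[4] -5->-10, delta=-5, new_sum=105+(-5)=100 <-- matches target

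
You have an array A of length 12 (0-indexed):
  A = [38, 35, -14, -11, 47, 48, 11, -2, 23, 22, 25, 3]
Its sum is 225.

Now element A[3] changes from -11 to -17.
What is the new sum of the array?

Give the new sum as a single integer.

Old value at index 3: -11
New value at index 3: -17
Delta = -17 - -11 = -6
New sum = old_sum + delta = 225 + (-6) = 219

Answer: 219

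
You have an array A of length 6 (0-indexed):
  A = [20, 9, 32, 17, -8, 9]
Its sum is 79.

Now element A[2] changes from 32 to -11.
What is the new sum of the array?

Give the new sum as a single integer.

Answer: 36

Derivation:
Old value at index 2: 32
New value at index 2: -11
Delta = -11 - 32 = -43
New sum = old_sum + delta = 79 + (-43) = 36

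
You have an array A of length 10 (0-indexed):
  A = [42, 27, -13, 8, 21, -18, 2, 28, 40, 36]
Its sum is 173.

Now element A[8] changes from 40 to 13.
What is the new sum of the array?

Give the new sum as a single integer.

Old value at index 8: 40
New value at index 8: 13
Delta = 13 - 40 = -27
New sum = old_sum + delta = 173 + (-27) = 146

Answer: 146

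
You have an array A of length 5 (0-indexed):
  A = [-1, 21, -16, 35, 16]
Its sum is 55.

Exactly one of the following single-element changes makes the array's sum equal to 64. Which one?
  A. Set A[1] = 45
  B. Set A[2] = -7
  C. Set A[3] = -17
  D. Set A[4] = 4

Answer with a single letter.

Answer: B

Derivation:
Option A: A[1] 21->45, delta=24, new_sum=55+(24)=79
Option B: A[2] -16->-7, delta=9, new_sum=55+(9)=64 <-- matches target
Option C: A[3] 35->-17, delta=-52, new_sum=55+(-52)=3
Option D: A[4] 16->4, delta=-12, new_sum=55+(-12)=43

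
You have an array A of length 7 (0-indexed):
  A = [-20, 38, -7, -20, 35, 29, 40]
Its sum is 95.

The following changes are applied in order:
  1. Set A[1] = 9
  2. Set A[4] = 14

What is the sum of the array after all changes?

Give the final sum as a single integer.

Initial sum: 95
Change 1: A[1] 38 -> 9, delta = -29, sum = 66
Change 2: A[4] 35 -> 14, delta = -21, sum = 45

Answer: 45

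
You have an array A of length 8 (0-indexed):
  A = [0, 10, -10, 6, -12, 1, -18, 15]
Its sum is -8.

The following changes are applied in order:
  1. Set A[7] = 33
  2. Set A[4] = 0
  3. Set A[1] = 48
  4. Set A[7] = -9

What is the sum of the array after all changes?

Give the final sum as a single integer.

Answer: 18

Derivation:
Initial sum: -8
Change 1: A[7] 15 -> 33, delta = 18, sum = 10
Change 2: A[4] -12 -> 0, delta = 12, sum = 22
Change 3: A[1] 10 -> 48, delta = 38, sum = 60
Change 4: A[7] 33 -> -9, delta = -42, sum = 18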